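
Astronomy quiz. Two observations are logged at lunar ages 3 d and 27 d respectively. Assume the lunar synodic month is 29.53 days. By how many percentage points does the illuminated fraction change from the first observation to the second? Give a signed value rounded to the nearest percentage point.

-3 percentage points

First observation: θ = 360°·3/29.53 = 36.6°, so f = 0.098.
Second observation: θ = 329.2°, f = 0.071.
Δf = 0.071 − 0.098 = -0.028, i.e. -3 pp.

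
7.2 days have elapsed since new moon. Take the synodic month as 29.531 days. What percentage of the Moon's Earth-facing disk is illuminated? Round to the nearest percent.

48%

Elongation θ = 360° × 7.2/29.531 ≈ 87.8°.
cos 87.8° = 0.039, so f = (1 − 0.039)/2 = 0.481, so 48%.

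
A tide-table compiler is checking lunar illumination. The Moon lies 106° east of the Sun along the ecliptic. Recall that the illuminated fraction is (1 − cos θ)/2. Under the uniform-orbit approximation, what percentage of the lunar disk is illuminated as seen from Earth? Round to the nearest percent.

f = (1 − cos 106°)/2 = (1 − (-0.276))/2 ≈ 0.638, i.e. 64%.

64%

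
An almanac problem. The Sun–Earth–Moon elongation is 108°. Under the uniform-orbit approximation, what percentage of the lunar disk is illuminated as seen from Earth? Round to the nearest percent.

Half-versine of 108°: (1 − (-0.309))/2 = 0.655, i.e. 65%.

65%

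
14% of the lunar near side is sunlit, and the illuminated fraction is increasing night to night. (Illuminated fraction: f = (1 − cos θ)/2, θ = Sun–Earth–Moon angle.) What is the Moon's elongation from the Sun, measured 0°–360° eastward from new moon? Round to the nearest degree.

Invert f = (1 − cos θ)/2 to get cos θ = 1 − 2(0.14) = 0.720, hence θ₀ = arccos 0.720 = 43.9°.
Waxing ⇒ before full, so θ = 43.9°.

44°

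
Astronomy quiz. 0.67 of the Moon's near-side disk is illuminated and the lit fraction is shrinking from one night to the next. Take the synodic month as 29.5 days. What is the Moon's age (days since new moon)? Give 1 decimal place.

From f = (1 − cos θ)/2: cos θ = 1 − 2×0.67 = -0.340; arccos → 109.9°.
A waning Moon lies in 180°–360°, so θ = 360° − 109.9° = 250.1°.
At 360°/29.5 d per day, 250.1° corresponds to 20.50 days.

20.5 days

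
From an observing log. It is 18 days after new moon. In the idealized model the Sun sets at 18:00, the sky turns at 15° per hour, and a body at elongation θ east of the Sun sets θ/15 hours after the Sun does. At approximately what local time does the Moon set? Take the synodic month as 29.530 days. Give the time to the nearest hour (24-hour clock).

09:00

Elongation θ = 360° × 18/29.530 ≈ 219.4°.
The Moon trails the Sun by θ/15 = 219.4/15 ≈ 14.63 hours.
18:00 + 14.63 h ≈ 08:38 → 09:00 to the nearest hour.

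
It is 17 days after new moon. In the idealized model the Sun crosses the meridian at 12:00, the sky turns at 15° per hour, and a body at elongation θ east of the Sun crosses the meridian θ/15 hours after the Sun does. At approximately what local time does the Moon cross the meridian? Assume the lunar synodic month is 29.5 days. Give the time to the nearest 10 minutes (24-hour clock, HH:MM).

Phase angle: θ = 360°·(17 d)/(29.5 d) = 207.5°.
Delay after the Sun = 207.5° / (15°/h) ≈ 13.83 h.
12:00 + 13.831 h ≈ 01:50 → 01:50 to the nearest ten minutes.

01:50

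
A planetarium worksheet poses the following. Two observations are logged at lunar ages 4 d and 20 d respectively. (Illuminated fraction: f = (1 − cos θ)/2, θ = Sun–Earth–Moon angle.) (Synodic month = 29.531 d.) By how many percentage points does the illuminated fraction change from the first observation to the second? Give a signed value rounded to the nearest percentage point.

+55 percentage points

First observation: θ = 360°·4/29.531 = 48.8°, so f = 0.170.
Second observation: θ = 243.8°, f = 0.721.
Δf = 0.721 − 0.170 = +0.550, i.e. +55 pp.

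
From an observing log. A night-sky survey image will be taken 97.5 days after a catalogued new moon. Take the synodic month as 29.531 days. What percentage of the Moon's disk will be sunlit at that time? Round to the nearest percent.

97.5/29.531 = 3.302 lunations, so 3 complete cycles and 8.91 d into the next.
Elongation θ = 360° × 8.91/29.531 ≈ 108.6°.
With cos θ = (-0.319), the lit fraction is (1 − (-0.319))/2 ≈ 0.659, so 66%.

66%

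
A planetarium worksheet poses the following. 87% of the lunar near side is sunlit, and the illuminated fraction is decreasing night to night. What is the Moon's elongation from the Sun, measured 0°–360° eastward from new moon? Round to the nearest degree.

222°

Invert f = (1 − cos θ)/2 to get cos θ = 1 − 2(0.87) = -0.740, hence θ₀ = arccos -0.740 = 137.7°.
Waning ⇒ past full, so θ = 360° − 137.7° = 222.3°.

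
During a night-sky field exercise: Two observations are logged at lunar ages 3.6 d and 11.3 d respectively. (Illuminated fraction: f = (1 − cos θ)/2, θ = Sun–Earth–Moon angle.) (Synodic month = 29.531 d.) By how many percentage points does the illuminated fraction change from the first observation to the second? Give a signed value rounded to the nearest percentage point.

+73 pp

θ₁ = 360° × 3.6/29.531 = 43.9°, f₁ = (1 − cos θ₁)/2 = 0.140.
θ₂ = 360° × 11.3/29.531 = 137.8°, f₂ = (1 − cos θ₂)/2 = 0.870.
Change = f₂ − f₁ = +0.730 → +73 percentage points.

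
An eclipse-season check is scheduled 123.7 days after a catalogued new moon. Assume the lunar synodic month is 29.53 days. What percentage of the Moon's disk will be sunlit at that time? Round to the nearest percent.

123.7/29.53 = 4.189 lunations, so 4 complete cycles and 5.58 d into the next.
Elongation θ = 360° × 5.58/29.53 ≈ 68.0°.
With cos θ = 0.374, the lit fraction is (1 − 0.374)/2 ≈ 0.313, so 31%.

31%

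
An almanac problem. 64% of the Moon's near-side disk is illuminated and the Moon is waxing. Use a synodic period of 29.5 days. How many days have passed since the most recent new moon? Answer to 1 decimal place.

Invert f = (1 − cos θ)/2 to get cos θ = 1 − 2(0.64) = -0.280, hence θ₀ = arccos -0.280 = 106.3°.
Waxing ⇒ before full, so θ = 106.3°.
Age = 29.5 × 106.3°/360° ≈ 8.71 days.

8.7 days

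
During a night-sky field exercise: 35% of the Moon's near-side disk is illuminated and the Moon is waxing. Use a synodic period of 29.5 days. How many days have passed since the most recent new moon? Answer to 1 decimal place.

5.9 days

cos θ = 1 − 2f = 0.300, giving a principal value of 72.5°.
The Moon is waxing (0°–180°), so θ = 72.5° directly.
At 360°/29.5 d per day, 72.5° corresponds to 5.94 days.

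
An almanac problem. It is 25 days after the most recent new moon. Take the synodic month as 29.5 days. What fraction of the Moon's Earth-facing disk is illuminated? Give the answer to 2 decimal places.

0.21

The Moon has covered 25/29.5 of its cycle, so θ ≈ 360° × 25/29.5 = 305.1°.
Illuminated fraction = (1 − cos 305.1°)/2 = (1 − 0.575)/2 ≈ 0.213.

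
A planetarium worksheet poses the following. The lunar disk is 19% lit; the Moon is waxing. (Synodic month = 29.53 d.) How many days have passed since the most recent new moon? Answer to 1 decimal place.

From f = (1 − cos θ)/2: cos θ = 1 − 2×0.19 = 0.620; arccos → 51.7°.
The Moon is waxing (0°–180°), so θ = 51.7° directly.
That fraction of the synodic month is 51.7/360 × 29.53 d ≈ 4.24 d.

4.2 days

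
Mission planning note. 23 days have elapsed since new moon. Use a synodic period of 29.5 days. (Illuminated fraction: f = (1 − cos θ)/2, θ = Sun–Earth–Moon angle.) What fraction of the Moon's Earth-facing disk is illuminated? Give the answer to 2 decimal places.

Phase angle: θ = 360°·(23 d)/(29.5 d) = 280.7°.
Illuminated fraction = (1 − cos 280.7°)/2 = (1 − 0.185)/2 ≈ 0.407.

0.41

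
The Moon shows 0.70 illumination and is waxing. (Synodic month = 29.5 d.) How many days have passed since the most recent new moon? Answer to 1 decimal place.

9.3 days

cos θ = 1 − 2f = -0.400, giving a principal value of 113.6°.
Waxing ⇒ before full, so θ = 113.6°.
At 360°/29.5 d per day, 113.6° corresponds to 9.31 days.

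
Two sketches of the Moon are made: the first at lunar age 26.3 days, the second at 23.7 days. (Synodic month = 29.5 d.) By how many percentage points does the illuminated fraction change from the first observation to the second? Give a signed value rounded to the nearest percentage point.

θ₁ = 360° × 26.3/29.5 = 320.9°, f₁ = (1 − cos θ₁)/2 = 0.112.
θ₂ = 360° × 23.7/29.5 = 289.2°, f₂ = (1 − cos θ₂)/2 = 0.335.
Change = f₂ − f₁ = +0.224 → +22 percentage points.

+22 percentage points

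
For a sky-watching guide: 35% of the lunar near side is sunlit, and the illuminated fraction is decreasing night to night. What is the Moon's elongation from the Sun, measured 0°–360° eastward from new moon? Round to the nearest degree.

287°

From f = (1 − cos θ)/2: cos θ = 1 − 2×0.35 = 0.300; arccos → 72.5°.
Since the Moon is past full (waning), take the reflex angle: θ = 360° − 72.5° = 287.5°.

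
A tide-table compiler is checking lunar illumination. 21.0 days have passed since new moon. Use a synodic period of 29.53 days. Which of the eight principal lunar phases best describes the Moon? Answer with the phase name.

At 21.0/29.53 of the cycle, θ ≈ 256° — the last quarter range.

last quarter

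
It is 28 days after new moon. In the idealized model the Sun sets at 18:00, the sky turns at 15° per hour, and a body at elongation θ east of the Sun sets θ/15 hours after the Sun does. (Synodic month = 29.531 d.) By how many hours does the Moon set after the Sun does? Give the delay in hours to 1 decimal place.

Elongation θ = 360° × 28/29.531 ≈ 341.3°.
At 15° of sky rotation per hour, 341.3° corresponds to a 22.76 h lag.
So the Moon sets 22.76 h after the Sun.

22.8 h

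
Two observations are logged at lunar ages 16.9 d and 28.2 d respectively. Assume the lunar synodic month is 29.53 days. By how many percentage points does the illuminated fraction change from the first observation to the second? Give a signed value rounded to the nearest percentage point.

θ₁ = 360° × 16.9/29.53 = 206.0°, f₁ = (1 − cos θ₁)/2 = 0.949.
θ₂ = 360° × 28.2/29.53 = 343.8°, f₂ = (1 − cos θ₂)/2 = 0.020.
Change = f₂ − f₁ = -0.929 → -93 percentage points.

-93 percentage points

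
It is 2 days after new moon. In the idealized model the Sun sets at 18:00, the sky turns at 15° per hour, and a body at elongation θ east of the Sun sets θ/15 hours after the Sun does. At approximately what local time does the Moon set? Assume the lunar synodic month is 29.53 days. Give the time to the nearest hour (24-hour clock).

Elongation θ = 360° × 2/29.53 ≈ 24.4°.
Delay after the Sun = 24.4° / (15°/h) ≈ 1.63 h.
18:00 + 1.63 h ≈ 19:38 → 20:00 to the nearest hour.

20:00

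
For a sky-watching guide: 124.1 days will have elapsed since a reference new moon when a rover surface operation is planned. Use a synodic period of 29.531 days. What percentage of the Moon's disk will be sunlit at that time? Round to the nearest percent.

124.1 d spans 4 complete synodic months (4 × 29.531 = 118.12 d) plus 5.98 d.
Phase angle: θ = 360°·(5.98 d)/(29.531 d) = 72.9°.
Illuminated fraction = (1 − cos 72.9°)/2 = (1 − 0.295)/2 ≈ 0.353, so 35%.

35%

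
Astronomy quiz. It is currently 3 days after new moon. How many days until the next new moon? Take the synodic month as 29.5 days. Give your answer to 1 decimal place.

26.5 days

One full lunation from the last new moon is 29.5 d; remaining = 29.5 − 3 = 26.500 d.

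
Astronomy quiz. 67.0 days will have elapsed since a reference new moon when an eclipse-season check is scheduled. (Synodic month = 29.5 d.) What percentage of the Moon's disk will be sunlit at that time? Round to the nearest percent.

67.0 d spans 2 complete synodic months (2 × 29.5 = 59.00 d) plus 8.00 d.
Elongation θ = 360° × 8.00/29.5 ≈ 97.6°.
cos 97.6° = (-0.133), so f = (1 − (-0.133))/2 = 0.566, so 57%.

57%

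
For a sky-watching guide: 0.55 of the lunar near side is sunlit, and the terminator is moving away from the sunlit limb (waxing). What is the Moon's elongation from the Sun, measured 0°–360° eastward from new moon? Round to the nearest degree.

cos θ = 1 − 2f = -0.100, giving a principal value of 95.7°.
Waxing ⇒ before full, so θ = 95.7°.

96°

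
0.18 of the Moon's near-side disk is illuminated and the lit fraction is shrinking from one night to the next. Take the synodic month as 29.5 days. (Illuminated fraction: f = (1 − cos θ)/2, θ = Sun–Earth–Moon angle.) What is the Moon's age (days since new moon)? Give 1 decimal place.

25.4 days

cos θ = 1 − 2f = 0.640, giving a principal value of 50.2°.
Waning ⇒ past full, so θ = 360° − 50.2° = 309.8°.
Age = 29.5 × 309.8°/360° ≈ 25.39 days.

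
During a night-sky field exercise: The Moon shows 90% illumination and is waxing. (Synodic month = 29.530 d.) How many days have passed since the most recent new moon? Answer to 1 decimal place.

11.7 days

cos θ = 1 − 2f = -0.800, giving a principal value of 143.1°.
Waxing ⇒ before full, so θ = 143.1°.
That fraction of the synodic month is 143.1/360 × 29.530 d ≈ 11.74 d.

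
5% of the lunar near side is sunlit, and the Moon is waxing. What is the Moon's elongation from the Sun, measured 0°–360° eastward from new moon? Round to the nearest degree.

26°

From f = (1 − cos θ)/2: cos θ = 1 − 2×0.05 = 0.900; arccos → 25.8°.
The Moon is waxing (0°–180°), so θ = 25.8° directly.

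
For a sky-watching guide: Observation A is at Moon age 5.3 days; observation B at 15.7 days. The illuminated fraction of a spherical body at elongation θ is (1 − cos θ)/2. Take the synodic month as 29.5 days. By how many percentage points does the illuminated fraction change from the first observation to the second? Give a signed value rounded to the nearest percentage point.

+70 pp

First observation: θ = 360°·5.3/29.5 = 64.7°, so f = 0.286.
Second observation: θ = 191.6°, f = 0.990.
Δf = 0.990 − 0.286 = +0.704, i.e. +70 pp.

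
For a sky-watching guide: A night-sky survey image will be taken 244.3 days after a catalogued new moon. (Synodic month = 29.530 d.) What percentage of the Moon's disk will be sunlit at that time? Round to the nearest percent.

57%

Reduce mod P: 244.3 − 8×29.530 = 8.06 d into the current lunation.
Phase angle: θ = 360°·(8.06 d)/(29.530 d) = 98.3°.
cos 98.3° = (-0.144), so f = (1 − (-0.144))/2 = 0.572, so 57%.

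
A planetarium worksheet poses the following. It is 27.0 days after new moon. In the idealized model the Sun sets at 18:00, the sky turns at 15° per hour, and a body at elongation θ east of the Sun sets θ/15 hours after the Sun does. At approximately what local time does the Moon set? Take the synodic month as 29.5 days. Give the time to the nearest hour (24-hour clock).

16:00

The Moon has covered 27.0/29.5 of its cycle, so θ ≈ 360° × 27.0/29.5 = 329.5°.
Delay after the Sun = 329.5° / (15°/h) ≈ 21.97 h.
18:00 + 21.97 h ≈ 15:58 → 16:00 to the nearest hour.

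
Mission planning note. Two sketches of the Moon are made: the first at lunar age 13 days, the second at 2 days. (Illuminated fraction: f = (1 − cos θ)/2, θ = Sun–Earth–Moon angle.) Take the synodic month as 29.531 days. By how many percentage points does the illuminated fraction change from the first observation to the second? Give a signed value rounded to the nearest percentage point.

First observation: θ = 360°·13/29.531 = 158.5°, so f = 0.965.
Second observation: θ = 24.4°, f = 0.045.
Δf = 0.045 − 0.965 = -0.921, i.e. -92 pp.

-92 percentage points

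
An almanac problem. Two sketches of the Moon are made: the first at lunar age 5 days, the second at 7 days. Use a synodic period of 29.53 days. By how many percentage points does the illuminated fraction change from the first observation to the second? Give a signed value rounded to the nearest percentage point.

+20 percentage points

First observation: θ = 360°·5/29.53 = 61.0°, so f = 0.257.
Second observation: θ = 85.3°, f = 0.459.
Δf = 0.459 − 0.257 = +0.202, i.e. +20 pp.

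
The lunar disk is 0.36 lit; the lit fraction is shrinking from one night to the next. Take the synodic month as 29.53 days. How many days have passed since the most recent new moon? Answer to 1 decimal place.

23.5 days

cos θ = 1 − 2f = 0.280, giving a principal value of 73.7°.
Since the Moon is past full (waning), take the reflex angle: θ = 360° − 73.7° = 286.3°.
Age = 29.53 × 286.3°/360° ≈ 23.48 days.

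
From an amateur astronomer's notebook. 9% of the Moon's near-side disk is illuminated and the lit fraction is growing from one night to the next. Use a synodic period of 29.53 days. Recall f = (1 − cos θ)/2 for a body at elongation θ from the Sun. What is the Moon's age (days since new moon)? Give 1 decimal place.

2.9 days

cos θ = 1 − 2f = 0.820, giving a principal value of 34.9°.
The Moon is waxing (0°–180°), so θ = 34.9° directly.
At 360°/29.53 d per day, 34.9° corresponds to 2.86 days.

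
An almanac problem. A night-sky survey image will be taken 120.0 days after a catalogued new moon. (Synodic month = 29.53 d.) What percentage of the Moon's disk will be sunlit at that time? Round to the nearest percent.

120.0 d spans 4 complete synodic months (4 × 29.53 = 118.12 d) plus 1.88 d.
Phase angle: θ = 360°·(1.88 d)/(29.53 d) = 22.9°.
cos 22.9° = 0.921, so f = (1 − 0.921)/2 = 0.039, so 4%.

4%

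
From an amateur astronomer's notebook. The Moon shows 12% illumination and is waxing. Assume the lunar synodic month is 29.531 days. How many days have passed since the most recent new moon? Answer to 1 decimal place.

3.3 days

cos θ = 1 − 2f = 0.760, giving a principal value of 40.5°.
The Moon is waxing (0°–180°), so θ = 40.5° directly.
That fraction of the synodic month is 40.5/360 × 29.531 d ≈ 3.33 d.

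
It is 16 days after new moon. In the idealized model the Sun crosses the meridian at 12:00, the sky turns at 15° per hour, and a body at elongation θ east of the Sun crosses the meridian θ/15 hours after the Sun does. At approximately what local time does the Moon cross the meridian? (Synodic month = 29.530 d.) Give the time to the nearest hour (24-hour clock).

Elongation θ = 360° × 16/29.530 ≈ 195.1°.
The Moon trails the Sun by θ/15 = 195.1/15 ≈ 13.00 hours.
12:00 + 13.00 h ≈ 01:00 → 01:00 to the nearest hour.

01:00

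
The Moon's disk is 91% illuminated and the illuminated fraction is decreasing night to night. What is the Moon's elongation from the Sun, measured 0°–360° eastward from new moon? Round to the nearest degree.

cos θ = 1 − 2f = -0.820, giving a principal value of 145.1°.
A waning Moon lies in 180°–360°, so θ = 360° − 145.1° = 214.9°.

215°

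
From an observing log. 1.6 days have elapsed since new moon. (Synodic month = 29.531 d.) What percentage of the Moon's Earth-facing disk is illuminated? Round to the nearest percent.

3%

The Moon has covered 1.6/29.531 of its cycle, so θ ≈ 360° × 1.6/29.531 = 19.5°.
With cos θ = 0.943, the lit fraction is (1 − 0.943)/2 ≈ 0.029, so 3%.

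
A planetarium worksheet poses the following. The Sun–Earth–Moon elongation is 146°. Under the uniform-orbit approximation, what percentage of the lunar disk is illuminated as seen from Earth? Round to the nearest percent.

91%

cos 146° = (-0.829), so f = (1 − (-0.829))/2 = 0.915, i.e. 91%.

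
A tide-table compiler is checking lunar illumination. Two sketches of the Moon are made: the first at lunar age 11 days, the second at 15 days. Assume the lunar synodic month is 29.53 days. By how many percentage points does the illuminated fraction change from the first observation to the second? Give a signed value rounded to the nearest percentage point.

+15 pp

θ₁ = 360° × 11/29.53 = 134.1°, f₁ = (1 − cos θ₁)/2 = 0.848.
θ₂ = 360° × 15/29.53 = 182.9°, f₂ = (1 − cos θ₂)/2 = 0.999.
Change = f₂ − f₁ = +0.151 → +15 percentage points.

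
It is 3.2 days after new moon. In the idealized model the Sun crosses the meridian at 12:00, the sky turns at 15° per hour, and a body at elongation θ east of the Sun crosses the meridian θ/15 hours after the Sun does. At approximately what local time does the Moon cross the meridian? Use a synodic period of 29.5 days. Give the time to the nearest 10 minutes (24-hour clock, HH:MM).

Phase angle: θ = 360°·(3.2 d)/(29.5 d) = 39.1°.
At 15° of sky rotation per hour, 39.1° corresponds to a 2.60 h lag.
12:00 + 2.603 h ≈ 14:36 → 14:40 to the nearest ten minutes.

14:40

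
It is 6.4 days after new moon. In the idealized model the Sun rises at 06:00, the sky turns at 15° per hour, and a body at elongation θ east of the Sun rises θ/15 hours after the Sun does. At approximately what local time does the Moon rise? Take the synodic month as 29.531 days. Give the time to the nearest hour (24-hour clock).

Phase angle: θ = 360°·(6.4 d)/(29.531 d) = 78.0°.
At 15° of sky rotation per hour, 78.0° corresponds to a 5.20 h lag.
06:00 + 5.20 h ≈ 11:12 → 11:00 to the nearest hour.

11:00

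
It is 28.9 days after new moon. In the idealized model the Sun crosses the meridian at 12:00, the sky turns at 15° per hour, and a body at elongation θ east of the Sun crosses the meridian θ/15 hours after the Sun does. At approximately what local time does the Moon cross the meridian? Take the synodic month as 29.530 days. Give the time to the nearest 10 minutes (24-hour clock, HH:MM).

11:30

The Moon has covered 28.9/29.530 of its cycle, so θ ≈ 360° × 28.9/29.530 = 352.3°.
The Moon trails the Sun by θ/15 = 352.3/15 ≈ 23.49 hours.
12:00 + 23.488 h ≈ 11:29 → 11:30 to the nearest ten minutes.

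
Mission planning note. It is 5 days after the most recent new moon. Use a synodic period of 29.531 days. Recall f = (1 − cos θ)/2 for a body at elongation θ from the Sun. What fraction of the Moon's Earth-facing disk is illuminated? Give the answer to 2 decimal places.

0.26

Phase angle: θ = 360°·(5 d)/(29.531 d) = 61.0°.
cos 61.0° = 0.486, so f = (1 − 0.486)/2 = 0.257.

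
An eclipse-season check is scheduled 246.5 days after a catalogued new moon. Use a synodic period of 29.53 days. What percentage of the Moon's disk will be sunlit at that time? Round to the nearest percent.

79%

246.5/29.53 = 8.347 lunations, so 8 complete cycles and 10.26 d into the next.
Phase angle: θ = 360°·(10.26 d)/(29.53 d) = 125.1°.
Illuminated fraction = (1 − cos 125.1°)/2 = (1 − (-0.575))/2 ≈ 0.787, so 79%.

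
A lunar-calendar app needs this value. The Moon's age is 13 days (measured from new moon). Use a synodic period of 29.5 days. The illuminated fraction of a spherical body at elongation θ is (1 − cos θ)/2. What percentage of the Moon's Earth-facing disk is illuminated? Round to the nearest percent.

97%

Elongation θ = 360° × 13/29.5 ≈ 158.6°.
Illuminated fraction = (1 − cos 158.6°)/2 = (1 − (-0.931))/2 ≈ 0.966, so 97%.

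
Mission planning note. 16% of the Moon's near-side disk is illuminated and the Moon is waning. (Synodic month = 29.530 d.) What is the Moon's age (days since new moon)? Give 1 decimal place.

From f = (1 − cos θ)/2: cos θ = 1 − 2×0.16 = 0.680; arccos → 47.2°.
Since the Moon is past full (waning), take the reflex angle: θ = 360° − 47.2° = 312.8°.
That fraction of the synodic month is 312.8/360 × 29.530 d ≈ 25.66 d.

25.7 days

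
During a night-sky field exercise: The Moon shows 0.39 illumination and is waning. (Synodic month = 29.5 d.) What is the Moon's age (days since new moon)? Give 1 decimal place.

From f = (1 − cos θ)/2: cos θ = 1 − 2×0.39 = 0.220; arccos → 77.3°.
A waning Moon lies in 180°–360°, so θ = 360° − 77.3° = 282.7°.
Age = 29.5 × 282.7°/360° ≈ 23.17 days.

23.2 days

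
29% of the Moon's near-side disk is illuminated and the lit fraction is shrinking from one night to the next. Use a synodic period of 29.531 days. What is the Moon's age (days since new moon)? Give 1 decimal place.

24.2 days

From f = (1 − cos θ)/2: cos θ = 1 − 2×0.29 = 0.420; arccos → 65.2°.
Since the Moon is past full (waning), take the reflex angle: θ = 360° − 65.2° = 294.8°.
That fraction of the synodic month is 294.8/360 × 29.531 d ≈ 24.19 d.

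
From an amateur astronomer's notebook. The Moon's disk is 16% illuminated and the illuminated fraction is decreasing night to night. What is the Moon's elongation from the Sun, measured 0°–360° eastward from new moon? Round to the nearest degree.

From f = (1 − cos θ)/2: cos θ = 1 − 2×0.16 = 0.680; arccos → 47.2°.
Waning ⇒ past full, so θ = 360° − 47.2° = 312.8°.

313°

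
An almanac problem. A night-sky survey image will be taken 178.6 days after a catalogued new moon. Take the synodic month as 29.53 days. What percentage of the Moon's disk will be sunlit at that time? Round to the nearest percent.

2%

Reduce mod P: 178.6 − 6×29.53 = 1.42 d into the current lunation.
The Moon has covered 1.42/29.53 of its cycle, so θ ≈ 360° × 1.42/29.53 = 17.3°.
With cos θ = 0.955, the lit fraction is (1 − 0.955)/2 ≈ 0.023, so 2%.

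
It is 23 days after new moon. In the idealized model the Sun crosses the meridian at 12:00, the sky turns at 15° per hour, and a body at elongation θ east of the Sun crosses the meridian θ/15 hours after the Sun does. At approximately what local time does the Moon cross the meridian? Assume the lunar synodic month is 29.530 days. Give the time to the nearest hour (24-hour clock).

Phase angle: θ = 360°·(23 d)/(29.530 d) = 280.4°.
The Moon trails the Sun by θ/15 = 280.4/15 ≈ 18.69 hours.
12:00 + 18.69 h ≈ 06:42 → 07:00 to the nearest hour.

07:00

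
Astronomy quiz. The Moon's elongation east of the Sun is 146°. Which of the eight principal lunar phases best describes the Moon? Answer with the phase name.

waxing gibbous

The waxing gibbous sector spans roughly 112°–158°; 146° falls inside it.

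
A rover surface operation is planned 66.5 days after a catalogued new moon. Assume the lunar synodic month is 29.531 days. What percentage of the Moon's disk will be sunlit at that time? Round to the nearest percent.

51%

66.5 d spans 2 complete synodic months (2 × 29.531 = 59.06 d) plus 7.44 d.
Elongation θ = 360° × 7.44/29.531 ≈ 90.7°.
cos 90.7° = (-0.012), so f = (1 − (-0.012))/2 = 0.506, so 51%.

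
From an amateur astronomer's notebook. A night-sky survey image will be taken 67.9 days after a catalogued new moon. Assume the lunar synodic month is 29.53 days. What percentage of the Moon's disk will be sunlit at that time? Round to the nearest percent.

Reduce mod P: 67.9 − 2×29.53 = 8.84 d into the current lunation.
Phase angle: θ = 360°·(8.84 d)/(29.53 d) = 107.8°.
With cos θ = (-0.305), the lit fraction is (1 − (-0.305))/2 ≈ 0.653, so 65%.

65%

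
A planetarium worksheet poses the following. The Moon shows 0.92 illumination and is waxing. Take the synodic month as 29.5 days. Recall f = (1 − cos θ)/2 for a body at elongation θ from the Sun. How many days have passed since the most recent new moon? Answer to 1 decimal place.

12.1 days

cos θ = 1 − 2f = -0.840, giving a principal value of 147.1°.
Waxing ⇒ before full, so θ = 147.1°.
Age = 29.5 × 147.1°/360° ≈ 12.06 days.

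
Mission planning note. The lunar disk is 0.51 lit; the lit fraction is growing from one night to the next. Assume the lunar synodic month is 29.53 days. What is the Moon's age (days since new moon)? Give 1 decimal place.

7.5 days

Invert f = (1 − cos θ)/2 to get cos θ = 1 − 2(0.51) = -0.020, hence θ₀ = arccos -0.020 = 91.1°.
Waxing ⇒ before full, so θ = 91.1°.
Age = 29.53 × 91.1°/360° ≈ 7.48 days.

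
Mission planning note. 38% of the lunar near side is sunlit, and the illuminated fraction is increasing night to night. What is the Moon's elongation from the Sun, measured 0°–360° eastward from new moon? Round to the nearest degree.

76°

cos θ = 1 − 2f = 0.240, giving a principal value of 76.1°.
Waxing ⇒ before full, so θ = 76.1°.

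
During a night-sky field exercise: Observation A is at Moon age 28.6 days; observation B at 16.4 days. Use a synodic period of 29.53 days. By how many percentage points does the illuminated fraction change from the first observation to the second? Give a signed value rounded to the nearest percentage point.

+96 pp

First observation: θ = 360°·28.6/29.53 = 348.7°, so f = 0.010.
Second observation: θ = 199.9°, f = 0.970.
Δf = 0.970 − 0.010 = +0.960, i.e. +96 pp.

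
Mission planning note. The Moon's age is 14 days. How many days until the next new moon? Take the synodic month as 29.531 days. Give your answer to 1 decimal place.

15.5 days

One full lunation from the last new moon is 29.531 d; remaining = 29.531 − 14 = 15.531 d.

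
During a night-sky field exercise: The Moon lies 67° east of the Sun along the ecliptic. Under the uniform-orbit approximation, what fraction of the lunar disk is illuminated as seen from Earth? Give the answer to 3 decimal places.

cos 67° = 0.391, so f = (1 − 0.391)/2 = 0.305.

0.305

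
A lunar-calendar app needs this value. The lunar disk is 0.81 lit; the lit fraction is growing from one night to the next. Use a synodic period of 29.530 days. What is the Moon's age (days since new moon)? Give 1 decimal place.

From f = (1 − cos θ)/2: cos θ = 1 − 2×0.81 = -0.620; arccos → 128.3°.
Before full moon the principal value applies: θ = 128.3°.
That fraction of the synodic month is 128.3/360 × 29.530 d ≈ 10.53 d.

10.5 days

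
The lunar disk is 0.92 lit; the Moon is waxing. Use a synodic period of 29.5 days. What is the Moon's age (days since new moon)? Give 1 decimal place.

Invert f = (1 − cos θ)/2 to get cos θ = 1 − 2(0.92) = -0.840, hence θ₀ = arccos -0.840 = 147.1°.
Before full moon the principal value applies: θ = 147.1°.
Age = 29.5 × 147.1°/360° ≈ 12.06 days.

12.1 days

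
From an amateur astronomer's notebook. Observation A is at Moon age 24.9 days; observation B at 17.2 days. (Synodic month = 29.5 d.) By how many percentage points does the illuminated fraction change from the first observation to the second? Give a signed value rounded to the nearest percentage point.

+71 pp

θ₁ = 360° × 24.9/29.5 = 303.9°, f₁ = (1 − cos θ₁)/2 = 0.221.
θ₂ = 360° × 17.2/29.5 = 209.9°, f₂ = (1 − cos θ₂)/2 = 0.933.
Change = f₂ − f₁ = +0.712 → +71 percentage points.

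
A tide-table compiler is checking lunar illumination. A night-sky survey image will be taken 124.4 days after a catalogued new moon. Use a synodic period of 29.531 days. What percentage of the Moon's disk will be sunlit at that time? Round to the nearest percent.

Reduce mod P: 124.4 − 4×29.531 = 6.28 d into the current lunation.
The Moon has covered 6.28/29.531 of its cycle, so θ ≈ 360° × 6.28/29.531 = 76.5°.
With cos θ = 0.233, the lit fraction is (1 − 0.233)/2 ≈ 0.383, so 38%.

38%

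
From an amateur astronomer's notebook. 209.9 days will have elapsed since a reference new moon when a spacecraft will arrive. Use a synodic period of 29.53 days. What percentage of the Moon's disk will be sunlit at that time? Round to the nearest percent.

209.9/29.53 = 7.108 lunations, so 7 complete cycles and 3.19 d into the next.
Phase angle: θ = 360°·(3.19 d)/(29.53 d) = 38.9°.
With cos θ = 0.778, the lit fraction is (1 − 0.778)/2 ≈ 0.111, so 11%.

11%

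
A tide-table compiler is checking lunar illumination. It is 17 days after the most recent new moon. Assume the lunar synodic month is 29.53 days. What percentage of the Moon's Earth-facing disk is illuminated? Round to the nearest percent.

The Moon has covered 17/29.53 of its cycle, so θ ≈ 360° × 17/29.53 = 207.2°.
Illuminated fraction = (1 − cos 207.2°)/2 = (1 − (-0.889))/2 ≈ 0.945, so 94%.

94%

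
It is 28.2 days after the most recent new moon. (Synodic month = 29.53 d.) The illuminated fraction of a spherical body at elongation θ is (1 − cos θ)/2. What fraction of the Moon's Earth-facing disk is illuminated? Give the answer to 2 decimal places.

0.02

Phase angle: θ = 360°·(28.2 d)/(29.53 d) = 343.8°.
Illuminated fraction = (1 − cos 343.8°)/2 = (1 − 0.960)/2 ≈ 0.020.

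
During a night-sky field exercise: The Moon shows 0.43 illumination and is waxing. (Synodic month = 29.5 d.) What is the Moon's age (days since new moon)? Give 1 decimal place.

Invert f = (1 − cos θ)/2 to get cos θ = 1 − 2(0.43) = 0.140, hence θ₀ = arccos 0.140 = 82.0°.
Before full moon the principal value applies: θ = 82.0°.
At 360°/29.5 d per day, 82.0° corresponds to 6.72 days.

6.7 days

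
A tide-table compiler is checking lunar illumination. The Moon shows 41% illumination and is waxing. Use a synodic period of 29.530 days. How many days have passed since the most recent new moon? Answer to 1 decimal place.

6.5 days

Invert f = (1 − cos θ)/2 to get cos θ = 1 − 2(0.41) = 0.180, hence θ₀ = arccos 0.180 = 79.6°.
The Moon is waxing (0°–180°), so θ = 79.6° directly.
Age = 29.530 × 79.6°/360° ≈ 6.53 days.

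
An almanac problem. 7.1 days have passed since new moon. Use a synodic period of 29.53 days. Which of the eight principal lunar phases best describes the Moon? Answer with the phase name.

first quarter

At 7.1/29.53 of the cycle, θ ≈ 87° — the first quarter range.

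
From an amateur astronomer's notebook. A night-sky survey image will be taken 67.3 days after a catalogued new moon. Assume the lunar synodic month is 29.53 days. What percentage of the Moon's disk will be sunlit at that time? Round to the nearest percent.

67.3 d spans 2 complete synodic months (2 × 29.53 = 59.06 d) plus 8.24 d.
Elongation θ = 360° × 8.24/29.53 ≈ 100.5°.
cos 100.5° = (-0.181), so f = (1 − (-0.181))/2 = 0.591, so 59%.

59%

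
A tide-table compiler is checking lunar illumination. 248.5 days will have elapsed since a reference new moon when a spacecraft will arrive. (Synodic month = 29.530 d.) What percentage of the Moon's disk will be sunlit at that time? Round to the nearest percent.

93%

248.5/29.530 = 8.415 lunations, so 8 complete cycles and 12.26 d into the next.
The Moon has covered 12.26/29.530 of its cycle, so θ ≈ 360° × 12.26/29.530 = 149.5°.
cos 149.5° = (-0.861), so f = (1 − (-0.861))/2 = 0.931, so 93%.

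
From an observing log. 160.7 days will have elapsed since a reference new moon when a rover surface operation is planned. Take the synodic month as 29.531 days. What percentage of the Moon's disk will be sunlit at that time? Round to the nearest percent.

160.7/29.531 = 5.442 lunations, so 5 complete cycles and 13.04 d into the next.
Phase angle: θ = 360°·(13.04 d)/(29.531 d) = 159.0°.
Illuminated fraction = (1 − cos 159.0°)/2 = (1 − (-0.934))/2 ≈ 0.967, so 97%.

97%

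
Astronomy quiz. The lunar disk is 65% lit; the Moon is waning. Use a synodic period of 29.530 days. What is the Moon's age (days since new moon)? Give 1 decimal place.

Invert f = (1 − cos θ)/2 to get cos θ = 1 − 2(0.65) = -0.300, hence θ₀ = arccos -0.300 = 107.5°.
Since the Moon is past full (waning), take the reflex angle: θ = 360° − 107.5° = 252.5°.
That fraction of the synodic month is 252.5/360 × 29.530 d ≈ 20.72 d.

20.7 days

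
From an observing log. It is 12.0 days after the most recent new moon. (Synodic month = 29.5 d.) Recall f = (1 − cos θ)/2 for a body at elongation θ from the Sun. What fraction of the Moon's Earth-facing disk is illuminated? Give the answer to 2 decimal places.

0.92

Phase angle: θ = 360°·(12.0 d)/(29.5 d) = 146.4°.
cos 146.4° = (-0.833), so f = (1 − (-0.833))/2 = 0.917.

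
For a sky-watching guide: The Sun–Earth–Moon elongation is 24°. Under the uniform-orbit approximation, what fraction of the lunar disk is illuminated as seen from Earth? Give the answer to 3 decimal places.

cos 24° = 0.914, so f = (1 − 0.914)/2 = 0.043.

0.043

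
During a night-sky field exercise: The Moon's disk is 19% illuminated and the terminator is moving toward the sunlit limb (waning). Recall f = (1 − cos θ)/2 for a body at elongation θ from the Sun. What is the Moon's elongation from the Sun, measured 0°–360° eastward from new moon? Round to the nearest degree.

Invert f = (1 − cos θ)/2 to get cos θ = 1 − 2(0.19) = 0.620, hence θ₀ = arccos 0.620 = 51.7°.
Waning ⇒ past full, so θ = 360° − 51.7° = 308.3°.

308°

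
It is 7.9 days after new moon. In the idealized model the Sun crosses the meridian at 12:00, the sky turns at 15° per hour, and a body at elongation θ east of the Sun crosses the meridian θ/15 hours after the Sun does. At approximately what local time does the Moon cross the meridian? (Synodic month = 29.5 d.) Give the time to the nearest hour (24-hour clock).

18:00

The Moon has covered 7.9/29.5 of its cycle, so θ ≈ 360° × 7.9/29.5 = 96.4°.
The Moon trails the Sun by θ/15 = 96.4/15 ≈ 6.43 hours.
12:00 + 6.43 h ≈ 18:26 → 18:00 to the nearest hour.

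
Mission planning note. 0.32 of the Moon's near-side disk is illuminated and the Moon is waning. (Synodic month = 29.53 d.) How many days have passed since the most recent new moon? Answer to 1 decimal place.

23.9 days

cos θ = 1 − 2f = 0.360, giving a principal value of 68.9°.
Waning ⇒ past full, so θ = 360° − 68.9° = 291.1°.
That fraction of the synodic month is 291.1/360 × 29.53 d ≈ 23.88 d.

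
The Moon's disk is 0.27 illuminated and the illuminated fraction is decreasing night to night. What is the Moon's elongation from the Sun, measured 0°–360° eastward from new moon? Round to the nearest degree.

297°

cos θ = 1 − 2f = 0.460, giving a principal value of 62.6°.
Waning ⇒ past full, so θ = 360° − 62.6° = 297.4°.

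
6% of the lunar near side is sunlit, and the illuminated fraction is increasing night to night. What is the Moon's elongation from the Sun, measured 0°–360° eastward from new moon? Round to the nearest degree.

28°

From f = (1 − cos θ)/2: cos θ = 1 − 2×0.06 = 0.880; arccos → 28.4°.
The Moon is waxing (0°–180°), so θ = 28.4° directly.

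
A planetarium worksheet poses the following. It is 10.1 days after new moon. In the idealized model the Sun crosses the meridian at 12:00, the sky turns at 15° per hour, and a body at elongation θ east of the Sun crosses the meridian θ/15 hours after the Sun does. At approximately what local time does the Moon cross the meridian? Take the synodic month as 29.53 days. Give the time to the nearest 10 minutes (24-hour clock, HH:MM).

20:10

The Moon has covered 10.1/29.53 of its cycle, so θ ≈ 360° × 10.1/29.53 = 123.1°.
Delay after the Sun = 123.1° / (15°/h) ≈ 8.21 h.
12:00 + 8.209 h ≈ 20:13 → 20:10 to the nearest ten minutes.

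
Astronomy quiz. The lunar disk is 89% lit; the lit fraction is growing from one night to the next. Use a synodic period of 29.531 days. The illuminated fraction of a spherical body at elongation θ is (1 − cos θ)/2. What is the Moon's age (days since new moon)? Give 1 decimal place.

11.6 days

Invert f = (1 − cos θ)/2 to get cos θ = 1 − 2(0.89) = -0.780, hence θ₀ = arccos -0.780 = 141.3°.
The Moon is waxing (0°–180°), so θ = 141.3° directly.
At 360°/29.531 d per day, 141.3° corresponds to 11.59 days.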